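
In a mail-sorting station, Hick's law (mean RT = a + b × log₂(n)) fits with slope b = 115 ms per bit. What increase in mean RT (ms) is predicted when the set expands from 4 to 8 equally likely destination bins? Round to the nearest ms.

ΔRT = (a + b log₂ n₂) − (a + b log₂ n₁) = b·(log₂ n₂ − log₂ n₁).
log₂(8) − log₂(4) = log₂(8/4) = log₂(2) = 1.
ΔRT = 115 × 1.0000 = 115.000 ms.

115 ms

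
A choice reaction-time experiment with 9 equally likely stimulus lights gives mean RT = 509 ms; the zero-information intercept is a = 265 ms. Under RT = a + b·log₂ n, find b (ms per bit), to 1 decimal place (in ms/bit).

log₂(9) = 3.1699 bits.
b = (RT − a)/log₂ n = (509 − 265) / 3.1699 = 76.973 ms/bit.

77.0 ms/bit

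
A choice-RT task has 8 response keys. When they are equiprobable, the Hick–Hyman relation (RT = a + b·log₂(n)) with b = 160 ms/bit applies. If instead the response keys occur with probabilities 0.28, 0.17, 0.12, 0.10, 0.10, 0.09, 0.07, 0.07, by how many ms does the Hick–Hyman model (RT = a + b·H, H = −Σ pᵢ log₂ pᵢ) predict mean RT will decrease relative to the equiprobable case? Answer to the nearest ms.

The RT saving is b·ΔH. Equiprobable H₀ = log₂(8) = 3.0000 bits; with the given probabilities H = 2.8300 bits.
b·(H₀ − H) = 160 × (3.0000 − 2.8300) = 27.20 ms.

27 ms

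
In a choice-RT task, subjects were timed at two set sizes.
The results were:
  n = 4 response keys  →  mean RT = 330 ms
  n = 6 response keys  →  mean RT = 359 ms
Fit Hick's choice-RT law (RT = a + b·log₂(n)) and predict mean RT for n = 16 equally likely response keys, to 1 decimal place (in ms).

429.2 ms

Fit slope and intercept:
  b = (359 − 330) / (log₂ 6 − log₂ 4) = 29 / (2.5850 − 2) = 49.576 ms/bit
  a = 330 − 49.576 × 2 = 230.848 ms
Then RT(16) = 230.848 + 49.576 × log₂ 16 = 230.848 + 49.576 × 4 ≈ 429.152 ms.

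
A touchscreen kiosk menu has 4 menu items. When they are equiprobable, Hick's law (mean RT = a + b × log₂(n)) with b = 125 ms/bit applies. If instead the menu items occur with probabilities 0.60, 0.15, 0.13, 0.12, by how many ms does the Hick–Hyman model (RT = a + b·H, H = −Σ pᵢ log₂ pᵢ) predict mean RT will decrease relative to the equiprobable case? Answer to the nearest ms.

The RT saving is b·ΔH. Equiprobable H₀ = log₂(4) = 2.0000 bits; with the given probabilities H = 1.6024 bits.
b·(H₀ − H) = 125 × (2.0000 − 1.6024) = 49.70 ms.

50 ms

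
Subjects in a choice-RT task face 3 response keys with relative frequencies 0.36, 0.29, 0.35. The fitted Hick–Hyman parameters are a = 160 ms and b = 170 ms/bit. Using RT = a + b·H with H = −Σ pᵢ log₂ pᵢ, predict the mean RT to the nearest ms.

H = 0.36·log₂(1/0.36) + 0.29·log₂(1/0.29) + 0.35·log₂(1/0.35) = 1.5786 bits.
RT = 160 + 170 × 1.5786 = 428.37 ms.

428 ms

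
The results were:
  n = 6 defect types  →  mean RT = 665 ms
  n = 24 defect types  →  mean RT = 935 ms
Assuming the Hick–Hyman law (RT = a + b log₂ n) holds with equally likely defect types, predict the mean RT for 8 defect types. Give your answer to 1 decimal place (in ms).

721.0 ms

Fit slope and intercept:
  b = (935 − 665) / (log₂ 24 − log₂ 6) = 270 / (4.5850 − 2.5850) = 135.000 ms/bit
  a = 665 − 135.000 × 2.5850 = 316.030 ms
Then RT(8) = 316.030 + 135.000 × log₂ 8 = 316.030 + 135.000 × 3 ≈ 721.030 ms.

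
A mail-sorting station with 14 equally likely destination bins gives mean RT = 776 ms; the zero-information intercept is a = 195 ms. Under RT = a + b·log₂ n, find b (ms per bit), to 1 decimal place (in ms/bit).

log₂(14) = 3.8074 bits.
b = (RT − a)/log₂ n = (776 − 195) / 3.8074 = 152.599 ms/bit.

152.6 ms/bit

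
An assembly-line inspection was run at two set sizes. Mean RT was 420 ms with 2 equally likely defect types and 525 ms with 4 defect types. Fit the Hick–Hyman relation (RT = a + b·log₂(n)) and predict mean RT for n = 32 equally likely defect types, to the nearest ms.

With log₂ n on the abscissa the relation is linear; from the two conditions:
  b = (525 − 420) / (log₂ 4 − log₂ 2) = 105 / (2 − 1) = 105 ms/bit
  a = 420 − 105 × 1 = 315 ms
Then RT(32) = 315 + 105 × log₂ 32 = 315 + 105 × 5 ≈ 840.000 ms.

840 ms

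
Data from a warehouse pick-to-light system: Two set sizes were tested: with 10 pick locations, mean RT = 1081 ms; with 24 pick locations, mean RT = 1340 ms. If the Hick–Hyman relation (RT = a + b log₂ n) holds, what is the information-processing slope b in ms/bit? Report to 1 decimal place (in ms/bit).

The slope on a log₂ axis is (1340 − 1081) / (4.5850 − 3.3219) = 205.062 ms/bit.

205.1 ms/bit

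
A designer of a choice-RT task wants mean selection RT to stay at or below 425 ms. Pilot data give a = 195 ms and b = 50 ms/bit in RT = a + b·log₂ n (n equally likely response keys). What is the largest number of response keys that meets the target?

Information budget: (425 − 195)/50 = 4.6000 bits, so n ≤ 2^4.6000 = 24.251 → at most 24.

24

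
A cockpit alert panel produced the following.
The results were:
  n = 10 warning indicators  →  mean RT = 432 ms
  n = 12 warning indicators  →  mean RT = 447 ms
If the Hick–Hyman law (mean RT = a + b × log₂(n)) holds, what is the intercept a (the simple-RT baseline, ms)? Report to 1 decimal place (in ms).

The slope on a log₂ axis is (447 − 432) / (3.5850 − 3.3219) = 57.027 ms/bit.
a = RT₁ − b·log₂ n₁ = 432 − 57.027 × 3.3219 = 242.561 ms.

242.6 ms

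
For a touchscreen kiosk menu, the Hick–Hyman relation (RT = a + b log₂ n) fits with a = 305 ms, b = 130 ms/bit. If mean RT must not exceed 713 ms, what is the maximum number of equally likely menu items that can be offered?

Set 305 + 130·log₂ n ≤ 713 → log₂ n ≤ (713 − 305)/130 = 3.1385.
So n ≤ 2^3.1385 = 8.806; the largest integer n is 8.

8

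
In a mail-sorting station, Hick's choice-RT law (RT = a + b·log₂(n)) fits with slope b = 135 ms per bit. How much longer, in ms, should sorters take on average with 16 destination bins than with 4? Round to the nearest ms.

270 ms

The intercept a cancels: ΔRT = b·(log₂ n₂ − log₂ n₁) = b·log₂(n₂/n₁).
log₂(16) − log₂(4) = log₂(16/4) = log₂(4) = 2.
ΔRT = 135 × 2.0000 = 270.000 ms.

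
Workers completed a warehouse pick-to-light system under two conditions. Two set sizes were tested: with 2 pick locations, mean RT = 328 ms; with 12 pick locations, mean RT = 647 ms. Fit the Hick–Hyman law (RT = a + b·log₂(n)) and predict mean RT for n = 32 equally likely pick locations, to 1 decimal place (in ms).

RT is linear in log₂ n, so two points fix the line:
  b = (647 − 328) / (log₂ 12 − log₂ 2) = 319 / (3.5850 − 1) = 123.406 ms/bit
  a = 328 − 123.406 × 1 = 204.594 ms
Then RT(32) = 204.594 + 123.406 × log₂ 32 = 204.594 + 123.406 × 5 ≈ 821.624 ms.

821.6 ms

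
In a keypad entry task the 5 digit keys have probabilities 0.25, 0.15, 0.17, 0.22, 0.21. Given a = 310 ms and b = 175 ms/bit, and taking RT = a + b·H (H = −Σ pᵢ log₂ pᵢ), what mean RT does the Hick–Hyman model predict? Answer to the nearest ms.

H = 0.25·log₂(1/0.25) + 0.15·log₂(1/0.15) + 0.17·log₂(1/0.17) + 0.22·log₂(1/0.22) + 0.21·log₂(1/0.21) = 2.2985 bits.
RT = 310 + 175 × 2.2985 = 712.24 ms.

712 ms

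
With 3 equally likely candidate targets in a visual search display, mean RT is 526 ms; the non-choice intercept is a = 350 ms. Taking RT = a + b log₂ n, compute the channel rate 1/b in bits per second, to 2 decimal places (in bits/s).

Choice component = 526 − 350 = 176 ms over log₂(3) = 1.5850 bits.
b = 176 / 1.5850 = 111.044 ms/bit, so 1/b = 9.005 bits/s.

9.01 bits/s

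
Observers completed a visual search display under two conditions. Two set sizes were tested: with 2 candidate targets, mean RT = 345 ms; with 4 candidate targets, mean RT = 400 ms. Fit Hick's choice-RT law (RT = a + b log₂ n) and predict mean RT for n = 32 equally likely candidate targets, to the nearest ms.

565 ms

RT is linear in log₂ n, so two points fix the line:
  b = (400 − 345) / (log₂ 4 − log₂ 2) = 55 / (2 − 1) = 55 ms/bit
  a = 345 − 55 × 1 = 290 ms
Then RT(32) = 290 + 55 × log₂ 32 = 290 + 55 × 5 ≈ 565.000 ms.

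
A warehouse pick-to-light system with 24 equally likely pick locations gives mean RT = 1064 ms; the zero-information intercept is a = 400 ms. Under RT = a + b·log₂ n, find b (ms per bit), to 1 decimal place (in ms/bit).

144.8 ms/bit

log₂(24) = 4.5850 bits.
b = (RT − a)/log₂ n = (1064 − 400) / 4.5850 = 144.821 ms/bit.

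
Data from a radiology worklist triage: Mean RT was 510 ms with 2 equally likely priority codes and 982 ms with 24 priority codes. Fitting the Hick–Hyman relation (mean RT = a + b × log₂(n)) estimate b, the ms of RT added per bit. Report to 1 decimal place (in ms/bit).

131.7 ms/bit

The slope on a log₂ axis is (982 − 510) / (4.5850 − 1) = 131.661 ms/bit.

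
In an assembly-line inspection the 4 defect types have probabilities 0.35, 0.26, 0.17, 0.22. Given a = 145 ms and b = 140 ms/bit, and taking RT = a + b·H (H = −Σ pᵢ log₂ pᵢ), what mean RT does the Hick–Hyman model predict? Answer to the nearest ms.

H = 0.35·log₂(1/0.35) + 0.26·log₂(1/0.26) + 0.17·log₂(1/0.17) + 0.22·log₂(1/0.22) = 1.9505 bits.
RT = 145 + 140 × 1.9505 = 418.08 ms.

418 ms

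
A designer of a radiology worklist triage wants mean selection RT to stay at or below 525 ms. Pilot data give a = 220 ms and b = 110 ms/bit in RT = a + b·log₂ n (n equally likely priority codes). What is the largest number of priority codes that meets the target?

6

Information budget: (525 − 220)/110 = 2.7727 bits, so n ≤ 2^2.7727 = 6.834 → at most 6.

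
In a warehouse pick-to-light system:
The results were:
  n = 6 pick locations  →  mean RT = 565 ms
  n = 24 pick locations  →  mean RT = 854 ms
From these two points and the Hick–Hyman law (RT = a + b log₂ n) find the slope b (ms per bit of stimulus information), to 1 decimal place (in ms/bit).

144.5 ms/bit

b = (RT₂ − RT₁)/(log₂ n₂ − log₂ n₁) = (854 − 565)/(4.5850 − 2.5850) = 144.500 ms/bit.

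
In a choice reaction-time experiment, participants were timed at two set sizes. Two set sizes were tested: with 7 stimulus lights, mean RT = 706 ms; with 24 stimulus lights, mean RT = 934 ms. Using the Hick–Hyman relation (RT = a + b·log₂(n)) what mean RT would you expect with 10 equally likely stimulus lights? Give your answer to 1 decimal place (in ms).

772.0 ms

RT is linear in log₂ n, so two points fix the line:
  b = (934 − 706) / (log₂ 24 − log₂ 7) = 228 / (4.5850 − 2.8074) = 128.262 ms/bit
  a = 706 − 128.262 × 2.8074 = 345.922 ms
Then RT(10) = 345.922 + 128.262 × log₂ 10 = 345.922 + 128.262 × 3.3219 ≈ 772.000 ms.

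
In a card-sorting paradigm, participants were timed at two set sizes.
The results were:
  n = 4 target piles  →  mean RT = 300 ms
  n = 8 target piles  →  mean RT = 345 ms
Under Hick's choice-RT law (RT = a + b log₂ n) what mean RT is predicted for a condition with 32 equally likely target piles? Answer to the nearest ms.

Fit slope and intercept:
  b = (345 − 300) / (log₂ 8 − log₂ 4) = 45 / (3 − 2) = 45 ms/bit
  a = 300 − 45 × 2 = 210 ms
Then RT(32) = 210 + 45 × log₂ 32 = 210 + 45 × 5 ≈ 435.000 ms.

435 ms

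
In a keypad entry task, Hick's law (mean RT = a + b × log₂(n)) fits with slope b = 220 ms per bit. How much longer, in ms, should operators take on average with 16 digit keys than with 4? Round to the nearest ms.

440 ms

ΔRT = (a + b log₂ n₂) − (a + b log₂ n₁) = b·(log₂ n₂ − log₂ n₁).
log₂(16) − log₂(4) = log₂(16/4) = log₂(4) = 2.
ΔRT = 220 × 2.0000 = 440.000 ms.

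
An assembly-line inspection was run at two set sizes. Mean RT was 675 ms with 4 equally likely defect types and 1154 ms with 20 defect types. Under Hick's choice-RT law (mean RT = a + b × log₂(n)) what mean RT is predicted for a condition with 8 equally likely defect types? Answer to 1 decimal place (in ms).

RT is linear in log₂ n, so two points fix the line:
  b = (1154 − 675) / (log₂ 20 − log₂ 4) = 479 / (4.3219 − 2) = 206.294 ms/bit
  a = 675 − 206.294 × 2 = 262.412 ms
Then RT(8) = 262.412 + 206.294 × log₂ 8 = 262.412 + 206.294 × 3 ≈ 881.294 ms.

881.3 ms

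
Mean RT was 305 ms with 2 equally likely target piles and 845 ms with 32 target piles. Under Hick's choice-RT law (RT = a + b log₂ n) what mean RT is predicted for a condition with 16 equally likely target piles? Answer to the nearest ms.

710 ms

Fit slope and intercept:
  b = (845 − 305) / (log₂ 32 − log₂ 2) = 540 / (5 − 1) = 135 ms/bit
  a = 305 − 135 × 1 = 170 ms
Then RT(16) = 170 + 135 × log₂ 16 = 170 + 135 × 4 ≈ 710.000 ms.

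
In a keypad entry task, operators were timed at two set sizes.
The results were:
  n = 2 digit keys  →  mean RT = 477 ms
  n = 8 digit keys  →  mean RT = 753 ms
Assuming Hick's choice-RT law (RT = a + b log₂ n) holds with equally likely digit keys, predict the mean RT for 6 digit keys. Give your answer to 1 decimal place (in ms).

695.7 ms

RT is linear in log₂ n, so two points fix the line:
  b = (753 − 477) / (log₂ 8 − log₂ 2) = 276 / (3 − 1) = 138.000 ms/bit
  a = 477 − 138.000 × 1 = 339.000 ms
Then RT(6) = 339.000 + 138.000 × log₂ 6 = 339.000 + 138.000 × 2.5850 ≈ 695.725 ms.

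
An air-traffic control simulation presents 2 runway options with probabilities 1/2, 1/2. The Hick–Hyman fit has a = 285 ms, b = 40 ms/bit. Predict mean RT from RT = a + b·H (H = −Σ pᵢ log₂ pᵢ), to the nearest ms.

H = −Σ pᵢ log₂ pᵢ = 0.5·1 + 0.5·1 = 1.000 bits.
RT = 285 + 40 × 1.000 = 325.00 ms.

325 ms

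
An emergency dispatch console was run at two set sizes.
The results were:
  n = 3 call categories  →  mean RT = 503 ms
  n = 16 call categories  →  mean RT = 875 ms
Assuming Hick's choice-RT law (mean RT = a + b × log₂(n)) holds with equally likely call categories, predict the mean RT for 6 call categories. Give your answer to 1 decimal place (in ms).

657.0 ms

Fit slope and intercept:
  b = (875 − 503) / (log₂ 16 − log₂ 3) = 372 / (4 − 1.5850) = 154.035 ms/bit
  a = 503 − 154.035 × 1.5850 = 258.860 ms
Then RT(6) = 258.860 + 154.035 × log₂ 6 = 258.860 + 154.035 × 2.5850 ≈ 657.035 ms.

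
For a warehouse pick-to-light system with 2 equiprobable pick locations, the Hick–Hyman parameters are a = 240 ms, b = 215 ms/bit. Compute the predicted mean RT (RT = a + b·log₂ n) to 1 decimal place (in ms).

log₂(2) = 1 bits, so RT = 240 + 215 × 1 ≈ 455.000 ms.

455.0 ms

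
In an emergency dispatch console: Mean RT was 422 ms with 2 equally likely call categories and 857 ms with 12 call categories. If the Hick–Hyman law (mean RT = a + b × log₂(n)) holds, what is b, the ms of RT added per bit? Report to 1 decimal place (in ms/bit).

The slope on a log₂ axis is (857 − 422) / (3.5850 − 1) = 168.281 ms/bit.

168.3 ms/bit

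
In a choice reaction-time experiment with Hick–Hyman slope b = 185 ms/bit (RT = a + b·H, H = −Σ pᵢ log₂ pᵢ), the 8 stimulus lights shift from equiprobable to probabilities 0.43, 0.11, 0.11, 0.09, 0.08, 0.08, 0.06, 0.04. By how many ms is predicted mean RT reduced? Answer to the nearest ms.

83 ms

Equiprobable entropy H₀ = log₂ 8 = 3.0000 bits.
Skewed entropy H = −Σ pᵢ log₂ pᵢ = 2.5491 bits.
ΔRT = b·(H₀ − H) = 185 × 0.4509 = 83.42 ms.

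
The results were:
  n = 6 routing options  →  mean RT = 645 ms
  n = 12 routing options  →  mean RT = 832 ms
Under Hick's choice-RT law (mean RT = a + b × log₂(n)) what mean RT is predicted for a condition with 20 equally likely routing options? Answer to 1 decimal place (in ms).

With log₂ n on the abscissa the relation is linear; from the two conditions:
  b = (832 − 645) / (log₂ 12 − log₂ 6) = 187 / (3.5850 − 2.5850) = 187.000 ms/bit
  a = 645 − 187.000 × 2.5850 = 161.612 ms
Then RT(20) = 161.612 + 187.000 × log₂ 20 = 161.612 + 187.000 × 4.3219 ≈ 969.813 ms.

969.8 ms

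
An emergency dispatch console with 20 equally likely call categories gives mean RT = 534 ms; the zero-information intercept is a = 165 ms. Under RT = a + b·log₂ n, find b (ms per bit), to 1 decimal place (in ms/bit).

log₂(20) = 4.3219 bits.
b = (RT − a)/log₂ n = (534 − 165) / 4.3219 = 85.379 ms/bit.

85.4 ms/bit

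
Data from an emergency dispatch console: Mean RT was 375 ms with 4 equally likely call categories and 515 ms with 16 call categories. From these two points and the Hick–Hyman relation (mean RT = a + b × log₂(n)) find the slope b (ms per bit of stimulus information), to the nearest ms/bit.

70 ms/bit

b = (RT₂ − RT₁)/(log₂ n₂ − log₂ n₁) = (515 − 375)/(4 − 2) = 70 ms/bit.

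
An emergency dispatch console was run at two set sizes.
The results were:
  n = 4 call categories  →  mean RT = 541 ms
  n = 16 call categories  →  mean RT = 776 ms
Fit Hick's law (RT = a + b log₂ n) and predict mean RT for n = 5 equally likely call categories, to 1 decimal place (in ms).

578.8 ms

Fit slope and intercept:
  b = (776 − 541) / (log₂ 16 − log₂ 4) = 235 / (4 − 2) = 117.500 ms/bit
  a = 541 − 117.500 × 2 = 306.000 ms
Then RT(5) = 306.000 + 117.500 × log₂ 5 = 306.000 + 117.500 × 2.3219 ≈ 578.827 ms.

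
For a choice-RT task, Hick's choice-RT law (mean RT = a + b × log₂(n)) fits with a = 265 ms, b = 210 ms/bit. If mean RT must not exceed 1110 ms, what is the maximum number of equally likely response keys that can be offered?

Information budget: (1110 − 265)/210 = 4.0238 bits, so n ≤ 2^4.0238 = 16.266 → at most 16.

16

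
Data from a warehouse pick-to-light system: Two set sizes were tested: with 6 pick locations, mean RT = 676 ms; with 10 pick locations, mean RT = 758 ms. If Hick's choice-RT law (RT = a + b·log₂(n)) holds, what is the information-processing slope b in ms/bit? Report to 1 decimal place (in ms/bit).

The slope on a log₂ axis is (758 − 676) / (3.3219 − 2.5850) = 111.267 ms/bit.

111.3 ms/bit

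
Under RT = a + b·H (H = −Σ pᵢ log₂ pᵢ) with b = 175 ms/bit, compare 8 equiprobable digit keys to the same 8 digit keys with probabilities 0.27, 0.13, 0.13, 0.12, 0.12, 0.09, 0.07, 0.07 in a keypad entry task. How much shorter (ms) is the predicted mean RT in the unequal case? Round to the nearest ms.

Equiprobable entropy H₀ = log₂ 8 = 3.0000 bits.
Skewed entropy H = −Σ pᵢ log₂ pᵢ = 2.8592 bits.
ΔRT = b·(H₀ − H) = 175 × 0.1408 = 24.64 ms.

25 ms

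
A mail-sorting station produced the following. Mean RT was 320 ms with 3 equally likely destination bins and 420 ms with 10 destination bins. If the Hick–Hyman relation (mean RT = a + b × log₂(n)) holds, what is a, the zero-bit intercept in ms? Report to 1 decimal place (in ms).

The slope on a log₂ axis is (420 − 320) / (3.3219 − 1.5850) = 57.572 ms/bit.
a = RT₁ − b·log₂ n₁ = 320 − 57.572 × 1.5850 = 228.751 ms.

228.8 ms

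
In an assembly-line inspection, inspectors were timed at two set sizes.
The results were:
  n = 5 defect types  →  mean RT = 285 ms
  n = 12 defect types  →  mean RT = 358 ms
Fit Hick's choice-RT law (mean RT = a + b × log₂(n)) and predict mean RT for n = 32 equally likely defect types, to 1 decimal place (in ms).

Fit slope and intercept:
  b = (358 − 285) / (log₂ 12 − log₂ 5) = 73 / (3.5850 − 2.3219) = 57.797 ms/bit
  a = 285 − 57.797 × 2.3219 = 150.799 ms
Then RT(32) = 150.799 + 57.797 × log₂ 32 = 150.799 + 57.797 × 5 ≈ 439.785 ms.

439.8 ms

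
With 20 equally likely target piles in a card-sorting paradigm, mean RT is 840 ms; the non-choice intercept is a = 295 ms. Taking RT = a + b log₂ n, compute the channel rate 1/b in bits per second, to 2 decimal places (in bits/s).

b = (840 − 295)/log₂ 20 = 545/4.3219 = 126.101 ms per bit = 0.12610 s/bit; the reciprocal is 7.930 bits/s.

7.93 bits/s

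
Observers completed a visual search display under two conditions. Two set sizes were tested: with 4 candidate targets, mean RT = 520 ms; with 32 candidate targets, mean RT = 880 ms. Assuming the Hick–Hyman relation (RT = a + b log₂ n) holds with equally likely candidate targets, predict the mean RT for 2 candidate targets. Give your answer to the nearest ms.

400 ms

With log₂ n on the abscissa the relation is linear; from the two conditions:
  b = (880 − 520) / (log₂ 32 − log₂ 4) = 360 / (5 − 2) = 120 ms/bit
  a = 520 − 120 × 2 = 280 ms
Then RT(2) = 280 + 120 × log₂ 2 = 280 + 120 × 1 ≈ 400.000 ms.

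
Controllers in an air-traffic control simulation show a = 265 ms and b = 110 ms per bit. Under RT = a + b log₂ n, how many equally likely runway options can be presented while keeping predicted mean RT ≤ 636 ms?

10

Set 265 + 110·log₂ n ≤ 636 → log₂ n ≤ (636 − 265)/110 = 3.3727.
So n ≤ 2^3.3727 = 10.358; the largest integer n is 10.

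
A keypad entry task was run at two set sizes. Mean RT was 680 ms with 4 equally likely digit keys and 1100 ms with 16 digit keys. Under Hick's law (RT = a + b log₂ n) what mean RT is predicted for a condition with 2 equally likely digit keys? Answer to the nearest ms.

Solve the two-equation system in a and b:
  b = (1100 − 680) / (log₂ 16 − log₂ 4) = 420 / (4 − 2) = 210 ms/bit
  a = 680 − 210 × 2 = 260 ms
Then RT(2) = 260 + 210 × log₂ 2 = 260 + 210 × 1 ≈ 470.000 ms.

470 ms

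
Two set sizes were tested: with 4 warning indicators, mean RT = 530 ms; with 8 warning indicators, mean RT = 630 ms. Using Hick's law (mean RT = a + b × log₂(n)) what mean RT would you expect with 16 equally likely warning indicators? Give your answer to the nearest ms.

730 ms

With log₂ n on the abscissa the relation is linear; from the two conditions:
  b = (630 − 530) / (log₂ 8 − log₂ 4) = 100 / (3 − 2) = 100 ms/bit
  a = 530 − 100 × 2 = 330 ms
Then RT(16) = 330 + 100 × log₂ 16 = 330 + 100 × 4 ≈ 730.000 ms.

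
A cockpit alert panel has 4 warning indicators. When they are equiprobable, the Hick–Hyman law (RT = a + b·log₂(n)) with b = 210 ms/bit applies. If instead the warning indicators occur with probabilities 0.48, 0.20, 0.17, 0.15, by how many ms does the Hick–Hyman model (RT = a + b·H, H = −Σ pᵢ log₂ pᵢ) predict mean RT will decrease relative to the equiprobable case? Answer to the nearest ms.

38 ms

The RT saving is b·ΔH. Equiprobable H₀ = log₂(4) = 2.0000 bits; with the given probabilities H = 1.8178 bits.
b·(H₀ − H) = 210 × (2.0000 − 1.8178) = 38.26 ms.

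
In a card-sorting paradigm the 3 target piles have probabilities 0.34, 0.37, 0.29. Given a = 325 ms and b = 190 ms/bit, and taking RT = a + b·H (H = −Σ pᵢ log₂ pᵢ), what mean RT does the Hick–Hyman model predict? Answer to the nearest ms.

625 ms

H = 0.34·log₂(1/0.34) + 0.37·log₂(1/0.37) + 0.29·log₂(1/0.29) = 1.5778 bits.
RT = 325 + 190 × 1.5778 = 624.78 ms.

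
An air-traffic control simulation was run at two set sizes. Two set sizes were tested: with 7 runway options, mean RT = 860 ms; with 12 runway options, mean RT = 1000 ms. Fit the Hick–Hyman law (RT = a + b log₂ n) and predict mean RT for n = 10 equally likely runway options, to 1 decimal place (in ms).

952.6 ms

Fit slope and intercept:
  b = (1000 − 860) / (log₂ 12 − log₂ 7) = 140 / (3.5850 − 2.8074) = 180.039 ms/bit
  a = 860 − 180.039 × 2.8074 = 354.566 ms
Then RT(10) = 354.566 + 180.039 × log₂ 10 = 354.566 + 180.039 × 3.3219 ≈ 952.643 ms.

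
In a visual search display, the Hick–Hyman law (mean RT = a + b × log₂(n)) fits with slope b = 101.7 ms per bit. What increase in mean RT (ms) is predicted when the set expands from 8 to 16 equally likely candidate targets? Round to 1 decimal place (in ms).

The intercept a cancels: ΔRT = b·(log₂ n₂ − log₂ n₁) = b·log₂(n₂/n₁).
log₂(16) − log₂(8) = log₂(16/8) = log₂(2) = 1.
ΔRT = 101.7 × 1.0000 = 101.700 ms.

101.7 ms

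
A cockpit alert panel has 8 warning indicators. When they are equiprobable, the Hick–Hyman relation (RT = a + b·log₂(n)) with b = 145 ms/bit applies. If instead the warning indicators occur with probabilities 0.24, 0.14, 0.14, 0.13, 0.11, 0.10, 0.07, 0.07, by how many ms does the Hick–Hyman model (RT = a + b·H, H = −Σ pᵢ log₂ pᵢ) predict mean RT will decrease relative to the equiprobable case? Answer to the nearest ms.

16 ms

Equiprobable entropy H₀ = log₂ 8 = 3.0000 bits.
Skewed entropy H = −Σ pᵢ log₂ pᵢ = 2.8906 bits.
ΔRT = b·(H₀ − H) = 145 × 0.1094 = 15.86 ms.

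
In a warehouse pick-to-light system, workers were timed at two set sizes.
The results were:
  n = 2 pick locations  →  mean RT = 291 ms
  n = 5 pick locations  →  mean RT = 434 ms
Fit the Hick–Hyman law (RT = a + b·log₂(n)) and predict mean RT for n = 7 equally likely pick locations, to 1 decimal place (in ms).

486.5 ms

With log₂ n on the abscissa the relation is linear; from the two conditions:
  b = (434 − 291) / (log₂ 5 − log₂ 2) = 143 / (2.3219 − 1) = 108.175 ms/bit
  a = 291 − 108.175 × 1 = 182.825 ms
Then RT(7) = 182.825 + 108.175 × log₂ 7 = 182.825 + 108.175 × 2.8074 ≈ 486.511 ms.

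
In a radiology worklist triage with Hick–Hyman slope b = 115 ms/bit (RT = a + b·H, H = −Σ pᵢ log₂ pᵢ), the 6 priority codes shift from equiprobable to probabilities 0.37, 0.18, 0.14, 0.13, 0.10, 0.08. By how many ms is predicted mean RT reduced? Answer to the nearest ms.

24 ms

The RT saving is b·ΔH. Equiprobable H₀ = log₂(6) = 2.5850 bits; with the given probabilities H = 2.3795 bits.
b·(H₀ − H) = 115 × (2.5850 − 2.3795) = 23.63 ms.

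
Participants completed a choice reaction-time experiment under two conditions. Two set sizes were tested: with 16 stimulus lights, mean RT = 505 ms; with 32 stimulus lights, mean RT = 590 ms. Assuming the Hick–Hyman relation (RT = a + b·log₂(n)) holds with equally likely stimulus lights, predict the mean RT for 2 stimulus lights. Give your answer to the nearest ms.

RT is linear in log₂ n, so two points fix the line:
  b = (590 − 505) / (log₂ 32 − log₂ 16) = 85 / (5 − 4) = 85 ms/bit
  a = 505 − 85 × 4 = 165 ms
Then RT(2) = 165 + 85 × log₂ 2 = 165 + 85 × 1 ≈ 250.000 ms.

250 ms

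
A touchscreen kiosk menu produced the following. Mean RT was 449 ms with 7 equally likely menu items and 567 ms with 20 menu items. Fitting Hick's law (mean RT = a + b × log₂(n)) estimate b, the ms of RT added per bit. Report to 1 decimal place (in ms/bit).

77.9 ms/bit

b = (RT₂ − RT₁)/(log₂ n₂ − log₂ n₁) = (567 − 449)/(4.3219 − 2.8074) = 77.910 ms/bit.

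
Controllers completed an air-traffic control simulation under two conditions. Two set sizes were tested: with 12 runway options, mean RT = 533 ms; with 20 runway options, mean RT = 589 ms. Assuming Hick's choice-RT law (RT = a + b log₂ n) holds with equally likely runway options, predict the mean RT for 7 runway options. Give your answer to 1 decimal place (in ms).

RT is linear in log₂ n, so two points fix the line:
  b = (589 − 533) / (log₂ 20 − log₂ 12) = 56 / (4.3219 − 3.5850) = 75.987 ms/bit
  a = 533 − 75.987 × 3.5850 = 260.589 ms
Then RT(7) = 260.589 + 75.987 × log₂ 7 = 260.589 + 75.987 × 2.8074 ≈ 473.912 ms.

473.9 ms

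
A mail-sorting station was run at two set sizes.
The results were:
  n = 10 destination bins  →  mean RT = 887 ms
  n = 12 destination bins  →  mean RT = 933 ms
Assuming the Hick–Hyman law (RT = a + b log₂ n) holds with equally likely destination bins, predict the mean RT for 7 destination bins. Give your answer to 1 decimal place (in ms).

RT is linear in log₂ n, so two points fix the line:
  b = (933 − 887) / (log₂ 12 − log₂ 10) = 46 / (3.5850 − 3.3219) = 174.882 ms/bit
  a = 887 − 174.882 × 3.3219 = 306.054 ms
Then RT(7) = 306.054 + 174.882 × log₂ 7 = 306.054 + 174.882 × 2.8074 ≈ 797.010 ms.

797.0 ms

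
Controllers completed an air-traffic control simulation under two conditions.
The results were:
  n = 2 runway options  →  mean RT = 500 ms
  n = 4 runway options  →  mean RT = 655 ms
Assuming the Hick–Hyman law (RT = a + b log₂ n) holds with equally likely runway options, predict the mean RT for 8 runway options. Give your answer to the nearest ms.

810 ms

RT is linear in log₂ n, so two points fix the line:
  b = (655 − 500) / (log₂ 4 − log₂ 2) = 155 / (2 − 1) = 155 ms/bit
  a = 500 − 155 × 1 = 345 ms
Then RT(8) = 345 + 155 × log₂ 8 = 345 + 155 × 3 ≈ 810.000 ms.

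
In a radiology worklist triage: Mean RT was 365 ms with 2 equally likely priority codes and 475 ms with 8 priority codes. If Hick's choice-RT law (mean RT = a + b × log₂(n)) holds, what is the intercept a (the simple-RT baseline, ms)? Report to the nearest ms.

310 ms

Slope: b = (475 − 365) / (log₂ 8 − log₂ 2) = 110/2.0000 = 55 ms/bit.
a = RT₁ − b·log₂ n₁ = 365 − 55 × 1 = 310.000 ms.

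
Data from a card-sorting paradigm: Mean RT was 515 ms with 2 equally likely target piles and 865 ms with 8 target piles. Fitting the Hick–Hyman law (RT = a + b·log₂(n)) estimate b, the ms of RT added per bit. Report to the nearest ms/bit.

175 ms/bit

The slope on a log₂ axis is (865 − 515) / (3 − 1) = 175 ms/bit.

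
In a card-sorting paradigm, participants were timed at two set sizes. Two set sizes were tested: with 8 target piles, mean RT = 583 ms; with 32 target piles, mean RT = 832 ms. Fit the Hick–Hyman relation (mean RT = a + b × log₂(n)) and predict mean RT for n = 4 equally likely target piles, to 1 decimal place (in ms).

Solve the two-equation system in a and b:
  b = (832 − 583) / (log₂ 32 − log₂ 8) = 249 / (5 − 3) = 124.500 ms/bit
  a = 583 − 124.500 × 3 = 209.500 ms
Then RT(4) = 209.500 + 124.500 × log₂ 4 = 209.500 + 124.500 × 2 ≈ 458.500 ms.

458.5 ms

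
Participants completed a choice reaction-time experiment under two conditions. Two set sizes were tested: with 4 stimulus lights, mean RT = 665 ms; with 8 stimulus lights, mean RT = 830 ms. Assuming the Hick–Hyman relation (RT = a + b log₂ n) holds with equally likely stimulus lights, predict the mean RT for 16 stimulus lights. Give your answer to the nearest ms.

995 ms

RT is linear in log₂ n, so two points fix the line:
  b = (830 − 665) / (log₂ 8 − log₂ 4) = 165 / (3 − 2) = 165 ms/bit
  a = 665 − 165 × 2 = 335 ms
Then RT(16) = 335 + 165 × log₂ 16 = 335 + 165 × 4 ≈ 995.000 ms.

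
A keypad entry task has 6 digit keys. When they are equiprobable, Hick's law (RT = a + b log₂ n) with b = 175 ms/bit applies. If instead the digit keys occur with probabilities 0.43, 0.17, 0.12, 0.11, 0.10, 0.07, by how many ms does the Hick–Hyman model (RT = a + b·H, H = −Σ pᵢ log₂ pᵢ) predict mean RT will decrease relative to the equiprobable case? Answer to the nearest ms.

54 ms

The RT saving is b·ΔH. Equiprobable H₀ = log₂(6) = 2.5850 bits; with the given probabilities H = 2.2763 bits.
b·(H₀ − H) = 175 × (2.5850 − 2.2763) = 54.02 ms.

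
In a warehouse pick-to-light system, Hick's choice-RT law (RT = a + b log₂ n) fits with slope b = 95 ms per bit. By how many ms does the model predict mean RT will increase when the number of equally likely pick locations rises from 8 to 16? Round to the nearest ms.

Only the slope matters, since a is common to both: ΔRT = b·log₂(n₂/n₁).
log₂(16) − log₂(8) = log₂(16/8) = log₂(2) = 1.
ΔRT = 95 × 1.0000 = 95.000 ms.

95 ms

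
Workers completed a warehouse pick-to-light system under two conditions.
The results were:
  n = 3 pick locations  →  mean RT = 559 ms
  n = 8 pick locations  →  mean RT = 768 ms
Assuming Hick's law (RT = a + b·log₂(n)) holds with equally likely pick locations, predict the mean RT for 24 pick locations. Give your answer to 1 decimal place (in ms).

1002.1 ms

RT is linear in log₂ n, so two points fix the line:
  b = (768 − 559) / (log₂ 8 − log₂ 3) = 209 / (3 − 1.5850) = 147.699 ms/bit
  a = 559 − 147.699 × 1.5850 = 324.902 ms
Then RT(24) = 324.902 + 147.699 × log₂ 24 = 324.902 + 147.699 × 4.5850 ≈ 1002.098 ms.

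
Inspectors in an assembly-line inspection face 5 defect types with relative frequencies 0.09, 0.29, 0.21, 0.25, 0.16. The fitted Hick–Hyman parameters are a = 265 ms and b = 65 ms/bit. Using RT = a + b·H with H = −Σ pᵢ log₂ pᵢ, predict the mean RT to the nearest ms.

410 ms

Entropy contributions −pᵢ log₂ pᵢ: 0.3127, 0.5179, 0.4728, 0.5000, 0.4230; sum H = 2.2264 bits.
RT = a + bH = 265 + 65·2.2264 = 409.72 ms.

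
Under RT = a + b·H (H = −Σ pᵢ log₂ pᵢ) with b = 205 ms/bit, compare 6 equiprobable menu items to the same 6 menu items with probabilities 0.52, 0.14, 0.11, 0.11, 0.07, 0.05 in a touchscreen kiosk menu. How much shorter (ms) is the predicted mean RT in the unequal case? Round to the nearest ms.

The RT saving is b·ΔH. Equiprobable H₀ = log₂(6) = 2.5850 bits; with the given probabilities H = 2.0729 bits.
b·(H₀ − H) = 205 × (2.5850 − 2.0729) = 104.97 ms.

105 ms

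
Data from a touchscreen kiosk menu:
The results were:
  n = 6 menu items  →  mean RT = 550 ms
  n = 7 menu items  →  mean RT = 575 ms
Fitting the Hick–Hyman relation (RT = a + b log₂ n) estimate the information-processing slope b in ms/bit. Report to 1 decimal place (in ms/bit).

112.4 ms/bit

The slope on a log₂ axis is (575 − 550) / (2.8074 − 2.5850) = 112.414 ms/bit.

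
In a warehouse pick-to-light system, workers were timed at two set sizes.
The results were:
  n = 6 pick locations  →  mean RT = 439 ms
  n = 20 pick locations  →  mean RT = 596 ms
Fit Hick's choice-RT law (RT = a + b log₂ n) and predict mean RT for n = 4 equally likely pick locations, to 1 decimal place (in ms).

386.1 ms

Fit slope and intercept:
  b = (596 − 439) / (log₂ 20 − log₂ 6) = 157 / (4.3219 − 2.5850) = 90.388 ms/bit
  a = 439 − 90.388 × 2.5850 = 205.352 ms
Then RT(4) = 205.352 + 90.388 × log₂ 4 = 205.352 + 90.388 × 2 ≈ 386.127 ms.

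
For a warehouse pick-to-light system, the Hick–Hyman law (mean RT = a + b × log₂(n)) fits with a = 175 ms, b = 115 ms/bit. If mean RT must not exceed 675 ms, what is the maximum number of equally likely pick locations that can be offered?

Set 175 + 115·log₂ n ≤ 675 → log₂ n ≤ (675 − 175)/115 = 4.3478.
So n ≤ 2^4.3478 = 20.362; the largest integer n is 20.

20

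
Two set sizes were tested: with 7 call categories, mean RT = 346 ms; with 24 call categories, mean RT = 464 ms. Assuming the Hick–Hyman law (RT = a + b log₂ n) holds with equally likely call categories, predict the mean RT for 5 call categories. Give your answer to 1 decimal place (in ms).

313.8 ms

RT is linear in log₂ n, so two points fix the line:
  b = (464 − 346) / (log₂ 24 − log₂ 7) = 118 / (4.5850 − 2.8074) = 66.381 ms/bit
  a = 346 − 66.381 × 2.8074 = 159.644 ms
Then RT(5) = 159.644 + 66.381 × log₂ 5 = 159.644 + 66.381 × 2.3219 ≈ 313.777 ms.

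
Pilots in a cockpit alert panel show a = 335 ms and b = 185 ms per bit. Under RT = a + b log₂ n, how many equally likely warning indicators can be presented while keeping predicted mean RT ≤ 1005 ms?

12

185·log₂ n ≤ 1005 − 335 = 670, giving log₂ n ≤ 3.6216 and n ≤ 12.309. The largest whole number is 12.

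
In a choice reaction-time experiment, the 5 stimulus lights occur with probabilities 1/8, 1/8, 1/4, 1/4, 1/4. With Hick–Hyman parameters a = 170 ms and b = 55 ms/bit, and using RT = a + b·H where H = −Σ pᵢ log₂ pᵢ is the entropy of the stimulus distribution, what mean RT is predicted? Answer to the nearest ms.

Each term −pᵢ log₂ pᵢ: 0.125·3 + 0.125·3 + 0.25·2 + 0.25·2 + 0.25·2; summed, H = 2.250 bits.
Mean RT = a + bH = 170 + 55·2.250 = 293.75 ms.

294 ms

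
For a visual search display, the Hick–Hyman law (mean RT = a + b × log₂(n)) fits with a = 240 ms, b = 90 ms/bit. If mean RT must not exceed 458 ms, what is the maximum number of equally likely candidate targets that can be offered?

Set 240 + 90·log₂ n ≤ 458 → log₂ n ≤ (458 − 240)/90 = 2.4222.
So n ≤ 2^2.4222 = 5.360; the largest integer n is 5.

5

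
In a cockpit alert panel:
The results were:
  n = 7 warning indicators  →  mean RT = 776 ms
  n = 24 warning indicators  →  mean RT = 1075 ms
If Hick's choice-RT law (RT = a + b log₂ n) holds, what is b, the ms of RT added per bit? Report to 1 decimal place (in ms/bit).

b = (RT₂ − RT₁)/(log₂ n₂ − log₂ n₁) = (1075 − 776)/(4.5850 − 2.8074) = 168.204 ms/bit.

168.2 ms/bit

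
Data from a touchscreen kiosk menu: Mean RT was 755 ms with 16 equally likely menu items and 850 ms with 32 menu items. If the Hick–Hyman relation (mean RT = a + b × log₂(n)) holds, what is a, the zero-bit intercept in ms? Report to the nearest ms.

375 ms

The slope on a log₂ axis is (850 − 755) / (5 − 4) = 95 ms/bit.
a = RT₁ − b·log₂ n₁ = 755 − 95 × 4 = 375.000 ms.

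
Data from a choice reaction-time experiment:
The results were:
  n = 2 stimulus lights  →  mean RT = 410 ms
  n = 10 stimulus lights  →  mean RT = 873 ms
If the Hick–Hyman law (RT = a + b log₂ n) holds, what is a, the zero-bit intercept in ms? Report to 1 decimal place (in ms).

Slope: b = (873 − 410) / (log₂ 10 − log₂ 2) = 463/2.3219 = 199.403 ms/bit.
Intercept: a = 410 − 199.403·log₂(2) = 210.597 ms.

210.6 ms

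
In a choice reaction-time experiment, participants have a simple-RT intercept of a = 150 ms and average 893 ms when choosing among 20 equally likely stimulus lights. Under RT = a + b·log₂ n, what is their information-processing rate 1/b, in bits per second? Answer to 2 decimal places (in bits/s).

5.82 bits/s

Choice component = 893 − 150 = 743 ms over log₂(20) = 4.3219 bits.
b = 743 / 4.3219 = 171.914 ms/bit, so 1/b = 5.817 bits/s.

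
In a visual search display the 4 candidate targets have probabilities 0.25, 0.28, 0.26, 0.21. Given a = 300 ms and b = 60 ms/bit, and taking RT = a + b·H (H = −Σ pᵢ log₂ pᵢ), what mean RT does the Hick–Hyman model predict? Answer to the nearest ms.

Entropy contributions −pᵢ log₂ pᵢ: 0.5000, 0.5142, 0.5053, 0.4728; sum H = 1.9923 bits.
RT = a + bH = 300 + 60·1.9923 = 419.54 ms.

420 ms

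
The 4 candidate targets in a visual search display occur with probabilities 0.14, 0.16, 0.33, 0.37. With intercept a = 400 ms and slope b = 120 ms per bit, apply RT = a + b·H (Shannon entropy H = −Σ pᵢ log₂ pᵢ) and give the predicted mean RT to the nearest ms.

625 ms

H = 0.14·log₂(1/0.14) + 0.16·log₂(1/0.16) + 0.33·log₂(1/0.33) + 0.37·log₂(1/0.37) = 1.8787 bits.
RT = 400 + 120 × 1.8787 = 625.44 ms.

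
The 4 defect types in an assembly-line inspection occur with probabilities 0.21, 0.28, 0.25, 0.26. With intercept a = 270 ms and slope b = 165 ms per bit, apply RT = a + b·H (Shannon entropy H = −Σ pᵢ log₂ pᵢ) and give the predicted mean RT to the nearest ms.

H = 0.21·log₂(1/0.21) + 0.28·log₂(1/0.28) + 0.25·log₂(1/0.25) + 0.26·log₂(1/0.26) = 1.9923 bits.
RT = 270 + 165 × 1.9923 = 598.73 ms.

599 ms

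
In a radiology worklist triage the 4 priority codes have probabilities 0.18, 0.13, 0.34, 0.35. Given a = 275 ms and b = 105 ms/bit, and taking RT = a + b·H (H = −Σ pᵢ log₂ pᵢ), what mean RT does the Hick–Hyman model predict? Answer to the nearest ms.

473 ms

H = 0.18·log₂(1/0.18) + 0.13·log₂(1/0.13) + 0.34·log₂(1/0.34) + 0.35·log₂(1/0.35) = 1.8872 bits.
RT = 275 + 105 × 1.8872 = 473.16 ms.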